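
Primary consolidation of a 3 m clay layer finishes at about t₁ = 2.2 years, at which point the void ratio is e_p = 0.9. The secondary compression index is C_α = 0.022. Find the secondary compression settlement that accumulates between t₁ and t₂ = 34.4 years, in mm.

Secondary compression: S_s = C_α·H/(1+e_p)·log₁₀(t₂/t₁)
S_s = 0.022×3/(1+0.9)×log₁₀(34.4/2.2)
    = 0.03474 × 1.194 = 0.04148 m

S_s ≈ 41.5 mm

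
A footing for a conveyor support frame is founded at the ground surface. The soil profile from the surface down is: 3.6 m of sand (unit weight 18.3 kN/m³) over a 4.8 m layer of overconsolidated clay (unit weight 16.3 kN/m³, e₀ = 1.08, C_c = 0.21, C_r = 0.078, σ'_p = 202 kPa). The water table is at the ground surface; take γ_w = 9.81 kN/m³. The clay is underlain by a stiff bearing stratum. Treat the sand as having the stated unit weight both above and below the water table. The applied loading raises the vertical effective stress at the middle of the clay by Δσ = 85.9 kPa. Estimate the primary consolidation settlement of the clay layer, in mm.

S_c ≈ 82.2 mm

Mid-depth of clay below the ground surface: z = 3.6 + 4.8/2 = 6 m.
Total vertical stress at mid-clay: σ_v = 18.3×3.6 + 16.3×2.4 = 105 kPa.
Pore pressure: u = 9.81×(6 − 0) = 58.86 kPa.
Initial effective stress: σ'_0 = σ_v − u = 105 − 58.86 = 46.14 kPa.
Final effective stress: σ'_f = 46.14 + 85.9 = 132.04 kPa.
σ'_f = 132.04 ≤ σ'_p = 202 kPa, so the clay remains overconsolidated and only the recompression index applies:
S_c = C_r·H/(1+e₀)·log₁₀(σ'_f/σ'_0) = 0.078×4.8/2.08×log₁₀(132.04/46.14)
    = 0.18 × 0.45663 = 0.08219 m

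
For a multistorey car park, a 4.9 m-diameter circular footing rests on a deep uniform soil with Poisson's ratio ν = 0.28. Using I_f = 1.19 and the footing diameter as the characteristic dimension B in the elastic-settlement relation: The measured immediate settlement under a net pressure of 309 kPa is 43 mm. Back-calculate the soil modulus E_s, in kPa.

E_s ≈ 38600 kPa

S_e = q·B·(1−ν²)/E_s · I_f  ⇒  E_s = q·B·(1−ν²)·I_f / S_e.
E_s = 309 × 4.9 × 0.9216 × 1.19 / 0.043 = 38620 kPa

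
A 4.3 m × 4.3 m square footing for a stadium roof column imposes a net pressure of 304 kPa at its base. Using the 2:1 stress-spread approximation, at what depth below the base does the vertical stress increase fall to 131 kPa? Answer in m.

2:1 spreading — at depth z the loaded area has grown by z in each plan dimension:
qB²/(B+z)² = Δσ_z ⇒ z = B(√(q/Δσ_z) − 1) = 4.3×(√(304/131) − 1) = 2.25 m

z ≈ 2.25 m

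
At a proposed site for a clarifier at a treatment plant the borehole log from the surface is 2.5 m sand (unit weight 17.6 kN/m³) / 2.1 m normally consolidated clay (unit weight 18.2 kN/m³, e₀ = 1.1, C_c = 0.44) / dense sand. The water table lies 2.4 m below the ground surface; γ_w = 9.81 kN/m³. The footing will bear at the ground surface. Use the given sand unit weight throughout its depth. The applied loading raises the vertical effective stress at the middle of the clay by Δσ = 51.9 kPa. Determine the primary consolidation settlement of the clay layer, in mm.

Mid-depth of clay below the ground surface: z = 2.5 + 2.1/2 = 3.55 m.
Total vertical stress at mid-clay: σ_v = 17.6×2.5 + 18.2×1.05 = 63.11 kPa.
Pore pressure: u = 9.81×(3.55 − 2.4) = 11.281 kPa.
Initial effective stress: σ'_0 = σ_v − u = 63.11 − 11.281 = 51.829 kPa.
Final effective stress: σ'_f = σ'_0 + Δσ = 51.829 + 51.9 = 103.73 kPa.
Normally consolidated clay, so the full stress increment lies on the virgin compression line:
S_c = C_c·H/(1+e₀)·log₁₀(σ'_f/σ'_0) = 0.44×2.1/(1+1.1)×log₁₀(103.73/51.829)
    = 0.44 × 0.30133 = 0.1326 m

S_c ≈ 133 mm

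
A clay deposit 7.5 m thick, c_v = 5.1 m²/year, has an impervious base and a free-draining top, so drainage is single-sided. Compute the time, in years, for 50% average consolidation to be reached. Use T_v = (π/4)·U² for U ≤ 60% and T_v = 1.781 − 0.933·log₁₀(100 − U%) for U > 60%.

Drainage path length: H_d = H = 7.5 m (single drainage).
U ≤ 60%: T_v = (π/4)·U² = (π/4)×0.5² = 0.19635.
t = T_v·H_d²/c_v = 0.19635×7.5²/5.1 = 2.166 years.

t ≈ 2.17 years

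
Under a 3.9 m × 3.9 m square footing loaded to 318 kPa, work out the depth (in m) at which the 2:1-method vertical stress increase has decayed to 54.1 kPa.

z ≈ 5.56 m

2:1 spreading — at depth z the loaded area has grown by z in each plan dimension:
qB²/(B+z)² = Δσ_z ⇒ z = B(√(q/Δσ_z) − 1) = 3.9×(√(318/54.1) − 1) = 5.555 m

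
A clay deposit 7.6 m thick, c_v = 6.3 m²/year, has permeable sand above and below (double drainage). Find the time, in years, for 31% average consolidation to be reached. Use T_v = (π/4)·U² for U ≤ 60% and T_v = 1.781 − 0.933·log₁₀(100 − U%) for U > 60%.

Drainage path length: H_d = H/2 = 3.8 m (double drainage).
U ≤ 60%: T_v = (π/4)·U² = (π/4)×0.31² = 0.075477.
t = T_v·H_d²/c_v = 0.075477×3.8²/6.3 = 0.173 years.

t ≈ 0.173 years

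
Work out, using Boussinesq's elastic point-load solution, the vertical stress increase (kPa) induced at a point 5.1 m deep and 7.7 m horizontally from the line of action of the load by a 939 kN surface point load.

Δσ_z ≈ 0.885 kPa

Boussinesq vertical stress below a point load on an elastic half-space:
Δσ_z = 3P/(2πz²) · [1 + (r/z)²]^(−5/2)
r/z = 7.7/5.1 = 1.5098; [1+(r/z)²]^(−5/2) = 0.051343.
Δσ_z = 3×939/(2π×5.1²) × 0.051343 = 17.237 × 0.051343 = 0.885 kPa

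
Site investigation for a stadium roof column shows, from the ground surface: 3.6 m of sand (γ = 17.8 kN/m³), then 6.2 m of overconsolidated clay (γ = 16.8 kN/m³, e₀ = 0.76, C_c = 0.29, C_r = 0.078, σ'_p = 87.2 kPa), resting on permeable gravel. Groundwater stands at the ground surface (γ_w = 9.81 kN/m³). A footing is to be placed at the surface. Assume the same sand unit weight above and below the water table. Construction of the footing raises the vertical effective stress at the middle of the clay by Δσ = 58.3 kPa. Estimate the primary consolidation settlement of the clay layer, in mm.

Mid-depth of clay below the ground surface: z = 3.6 + 6.2/2 = 6.7 m.
Total vertical stress at mid-clay: σ_v = 17.8×3.6 + 16.8×3.1 = 116.16 kPa.
Pore pressure: u = 9.81×(6.7 − 0) = 65.727 kPa.
Initial effective stress: σ'_0 = σ_v − u = 116.16 − 65.727 = 50.433 kPa.
Final effective stress: σ'_f = 50.433 + 58.3 = 108.73 kPa.
σ'_f = 108.73 > σ'_p = 87.2 kPa, so the stress path crosses the preconsolidation pressure — recompression up to σ'_p, then virgin compression beyond:
S_c = H/(1+e₀)·[C_r·log₁₀(σ'_p/σ'_0) + C_c·log₁₀(σ'_f/σ'_p)]
    = 6.2/1.76 × [0.078×log₁₀(87.2/50.433) + 0.29×log₁₀(108.73/87.2)]
    = 3.5227 × [0.018549 + 0.027792] = 0.1632 m

S_c ≈ 163 mm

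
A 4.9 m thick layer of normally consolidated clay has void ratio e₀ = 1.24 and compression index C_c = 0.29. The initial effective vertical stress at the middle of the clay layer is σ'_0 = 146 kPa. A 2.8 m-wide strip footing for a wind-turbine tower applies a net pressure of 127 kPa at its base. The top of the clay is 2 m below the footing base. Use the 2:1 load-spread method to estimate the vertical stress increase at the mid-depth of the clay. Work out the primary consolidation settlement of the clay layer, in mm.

Mid-depth of clay below the footing base: z = 2 + 4.9/2 = 4.45 m.
Stress increase at mid-clay by the 2:1 spreading method:
Δσ = qB/(B+z) = 127×2.8/(2.8+4.45) = 49.048 kPa
Final effective stress: σ'_f = σ'_0 + Δσ = 146 + 49.048 = 195.05 kPa.
Normally consolidated clay, so the full stress increment lies on the virgin compression line:
S_c = C_c·H/(1+e₀)·log₁₀(σ'_f/σ'_0) = 0.29×4.9/(1+1.24)×log₁₀(195.05/146)
    = 0.63437 × 0.12579 = 0.0798 m

S_c ≈ 79.8 mm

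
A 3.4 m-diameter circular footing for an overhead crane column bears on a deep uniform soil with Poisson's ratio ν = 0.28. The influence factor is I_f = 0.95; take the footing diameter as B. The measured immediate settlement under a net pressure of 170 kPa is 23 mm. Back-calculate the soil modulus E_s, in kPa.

S_e = q·B·(1−ν²)/E_s · I_f  ⇒  E_s = q·B·(1−ν²)·I_f / S_e.
E_s = 170 × 3.4 × 0.9216 × 0.95 / 0.023 = 22000 kPa

E_s ≈ 22000 kPa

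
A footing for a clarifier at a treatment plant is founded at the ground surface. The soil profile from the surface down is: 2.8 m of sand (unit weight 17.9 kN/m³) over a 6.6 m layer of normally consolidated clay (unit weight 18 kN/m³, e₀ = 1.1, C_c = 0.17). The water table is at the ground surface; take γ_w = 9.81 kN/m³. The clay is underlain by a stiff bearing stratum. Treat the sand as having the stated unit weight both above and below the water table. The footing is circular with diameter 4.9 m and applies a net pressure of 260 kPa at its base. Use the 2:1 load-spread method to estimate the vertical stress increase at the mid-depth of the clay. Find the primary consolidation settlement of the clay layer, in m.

S_c ≈ 0.165 m

Mid-depth of clay below the ground surface: z = 2.8 + 6.6/2 = 6.1 m.
Total vertical stress at mid-clay: σ_v = 17.9×2.8 + 18×3.3 = 109.52 kPa.
Pore pressure: u = 9.81×(6.1 − 0) = 59.841 kPa.
Initial effective stress: σ'_0 = σ_v − u = 109.52 − 59.841 = 49.679 kPa.
Stress increase at mid-clay by the 2:1 spreading method:
Δσ ≈ qD²/(D+z)² = 260×4.9²/(4.9+6.1)² = 51.592 kPa
Final effective stress: σ'_f = σ'_0 + Δσ = 49.679 + 51.592 = 101.27 kPa.
Normally consolidated clay, so the full stress increment lies on the virgin compression line:
S_c = C_c·H/(1+e₀)·log₁₀(σ'_f/σ'_0) = 0.17×6.6/(1+1.1)×log₁₀(101.27/49.679)
    = 0.53429 × 0.30931 = 0.1653 m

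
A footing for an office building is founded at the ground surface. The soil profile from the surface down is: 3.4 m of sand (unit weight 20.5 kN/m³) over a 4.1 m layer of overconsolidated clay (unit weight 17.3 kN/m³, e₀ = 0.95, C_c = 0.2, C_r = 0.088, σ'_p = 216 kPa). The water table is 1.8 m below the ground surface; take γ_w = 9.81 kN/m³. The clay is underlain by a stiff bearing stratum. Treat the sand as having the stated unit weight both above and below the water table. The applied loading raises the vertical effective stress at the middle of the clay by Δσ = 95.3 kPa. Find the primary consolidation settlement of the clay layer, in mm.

S_c ≈ 69.5 mm

Mid-depth of clay below the ground surface: z = 3.4 + 4.1/2 = 5.45 m.
Total vertical stress at mid-clay: σ_v = 20.5×3.4 + 17.3×2.05 = 105.16 kPa.
Pore pressure: u = 9.81×(5.45 − 1.8) = 35.806 kPa.
Initial effective stress: σ'_0 = σ_v − u = 105.16 − 35.806 = 69.354 kPa.
Final effective stress: σ'_f = 69.354 + 95.3 = 164.65 kPa.
σ'_f = 164.65 ≤ σ'_p = 216 kPa, so the clay remains overconsolidated and only the recompression index applies:
S_c = C_r·H/(1+e₀)·log₁₀(σ'_f/σ'_0) = 0.088×4.1/1.95×log₁₀(164.65/69.354)
    = 0.18503 × 0.37549 = 0.06948 m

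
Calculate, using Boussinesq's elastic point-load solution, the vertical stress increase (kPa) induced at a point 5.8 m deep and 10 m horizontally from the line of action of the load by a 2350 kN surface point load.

Δσ_z ≈ 1.06 kPa

Boussinesq vertical stress below a point load on an elastic half-space:
Δσ_z = 3P/(2πz²) · [1 + (r/z)²]^(−5/2)
r/z = 10/5.8 = 1.7241; [1+(r/z)²]^(−5/2) = 0.031791.
Δσ_z = 3×2350/(2π×5.8²) × 0.031791 = 33.354 × 0.031791 = 1.06 kPa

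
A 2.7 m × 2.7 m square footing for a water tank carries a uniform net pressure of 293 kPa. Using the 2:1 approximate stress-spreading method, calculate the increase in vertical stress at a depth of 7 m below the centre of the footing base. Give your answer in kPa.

Δσ_z ≈ 22.7 kPa

By the 2:1 method the load spreads at 1 horizontal : 2 vertical, so at depth z the loaded area has grown by z in each plan dimension:
Δσ = qBL/((B+z)(L+z)) = 293×2.7×2.7/((2.7+7)(2.7+7)) = 22.701 kPa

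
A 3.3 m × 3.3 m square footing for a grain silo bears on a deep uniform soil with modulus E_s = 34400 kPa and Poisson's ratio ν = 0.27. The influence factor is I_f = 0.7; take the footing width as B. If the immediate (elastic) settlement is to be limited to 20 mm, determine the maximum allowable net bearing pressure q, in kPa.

S_e = q·B·(1−ν²)/E_s · I_f  ⇒  q = S_e·E_s / (B·(1−ν²)·I_f).
q = 0.02 × 34400 / (3.3 × 0.9271 × 0.7) = 321.3 kPa

q ≈ 321 kPa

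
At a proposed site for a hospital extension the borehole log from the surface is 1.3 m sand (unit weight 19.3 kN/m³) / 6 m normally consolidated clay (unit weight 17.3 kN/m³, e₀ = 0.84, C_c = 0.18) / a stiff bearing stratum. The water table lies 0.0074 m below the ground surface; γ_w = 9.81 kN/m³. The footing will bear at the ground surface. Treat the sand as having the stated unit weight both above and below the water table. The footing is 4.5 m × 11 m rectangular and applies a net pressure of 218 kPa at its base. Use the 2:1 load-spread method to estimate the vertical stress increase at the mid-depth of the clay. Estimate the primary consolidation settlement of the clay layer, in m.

Mid-depth of clay below the ground surface: z = 1.3 + 6/2 = 4.3 m.
Total vertical stress at mid-clay: σ_v = 19.3×1.3 + 17.3×3 = 76.99 kPa.
Pore pressure: u = 9.81×(4.3 − 0.0074) = 42.114 kPa.
Initial effective stress: σ'_0 = σ_v − u = 76.99 − 42.114 = 34.876 kPa.
Stress increase at mid-clay by the 2:1 spreading method:
Δσ = qBL/((B+z)(L+z)) = 218×4.5×11/((4.5+4.3)(11+4.3)) = 80.147 kPa
Final effective stress: σ'_f = σ'_0 + Δσ = 34.876 + 80.147 = 115.02 kPa.
Normally consolidated clay, so the full stress increment lies on the virgin compression line:
S_c = C_c·H/(1+e₀)·log₁₀(σ'_f/σ'_0) = 0.18×6/(1+0.84)×log₁₀(115.02/34.876)
    = 0.58696 × 0.51825 = 0.3042 m

S_c ≈ 0.304 m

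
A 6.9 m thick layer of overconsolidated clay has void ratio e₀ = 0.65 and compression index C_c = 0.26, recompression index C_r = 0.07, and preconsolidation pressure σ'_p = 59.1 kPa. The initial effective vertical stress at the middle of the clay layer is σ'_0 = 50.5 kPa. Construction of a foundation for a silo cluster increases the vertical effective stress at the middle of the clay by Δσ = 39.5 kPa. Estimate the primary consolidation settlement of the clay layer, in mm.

S_c ≈ 219 mm

Final effective stress: σ'_f = 50.5 + 39.5 = 90 kPa.
σ'_f = 90 > σ'_p = 59.1 kPa, so the stress path crosses the preconsolidation pressure — recompression up to σ'_p, then virgin compression beyond:
S_c = H/(1+e₀)·[C_r·log₁₀(σ'_p/σ'_0) + C_c·log₁₀(σ'_f/σ'_p)]
    = 6.9/1.65 × [0.07×log₁₀(59.1/50.5) + 0.26×log₁₀(90/59.1)]
    = 4.1818 × [0.0047807 + 0.04749] = 0.2186 m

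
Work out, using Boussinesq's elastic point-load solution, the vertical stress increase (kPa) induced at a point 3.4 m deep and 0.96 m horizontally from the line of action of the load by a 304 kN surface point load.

Δσ_z ≈ 10.4 kPa

Boussinesq vertical stress below a point load on an elastic half-space:
Δσ_z = 3P/(2πz²) · [1 + (r/z)²]^(−5/2)
r/z = 0.96/3.4 = 0.28235; [1+(r/z)²]^(−5/2) = 0.8255.
Δσ_z = 3×304/(2π×3.4²) × 0.8255 = 12.556 × 0.8255 = 10.36 kPa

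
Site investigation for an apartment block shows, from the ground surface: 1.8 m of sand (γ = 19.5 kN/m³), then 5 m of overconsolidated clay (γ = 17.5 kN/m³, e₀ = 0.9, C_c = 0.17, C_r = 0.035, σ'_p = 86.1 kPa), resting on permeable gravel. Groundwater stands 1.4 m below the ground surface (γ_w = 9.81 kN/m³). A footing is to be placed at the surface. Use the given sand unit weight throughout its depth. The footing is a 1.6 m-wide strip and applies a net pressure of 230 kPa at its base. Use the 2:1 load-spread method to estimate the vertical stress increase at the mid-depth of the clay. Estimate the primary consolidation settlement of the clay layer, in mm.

S_c ≈ 73.8 mm

Mid-depth of clay below the ground surface: z = 1.8 + 5/2 = 4.3 m.
Total vertical stress at mid-clay: σ_v = 19.5×1.8 + 17.5×2.5 = 78.85 kPa.
Pore pressure: u = 9.81×(4.3 − 1.4) = 28.449 kPa.
Initial effective stress: σ'_0 = σ_v − u = 78.85 − 28.449 = 50.401 kPa.
Stress increase at mid-clay by the 2:1 spreading method:
Δσ = qB/(B+z) = 230×1.6/(1.6+4.3) = 62.373 kPa
Final effective stress: σ'_f = 50.401 + 62.373 = 112.77 kPa.
σ'_f = 112.77 > σ'_p = 86.1 kPa, so the stress path crosses the preconsolidation pressure — recompression up to σ'_p, then virgin compression beyond:
S_c = H/(1+e₀)·[C_r·log₁₀(σ'_p/σ'_0) + C_c·log₁₀(σ'_f/σ'_p)]
    = 5/1.9 × [0.035×log₁₀(86.1/50.401) + 0.17×log₁₀(112.77/86.1)]
    = 2.6316 × [0.0081397 + 0.019922] = 0.07385 m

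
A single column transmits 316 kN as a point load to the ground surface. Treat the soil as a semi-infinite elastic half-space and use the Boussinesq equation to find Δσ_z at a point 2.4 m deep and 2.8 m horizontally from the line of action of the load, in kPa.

Δσ_z ≈ 3.06 kPa

Boussinesq vertical stress below a point load on an elastic half-space:
Δσ_z = 3P/(2πz²) · [1 + (r/z)²]^(−5/2)
r/z = 2.8/2.4 = 1.1667; [1+(r/z)²]^(−5/2) = 0.11674.
Δσ_z = 3×316/(2π×2.4²) × 0.11674 = 26.194 × 0.11674 = 3.058 kPa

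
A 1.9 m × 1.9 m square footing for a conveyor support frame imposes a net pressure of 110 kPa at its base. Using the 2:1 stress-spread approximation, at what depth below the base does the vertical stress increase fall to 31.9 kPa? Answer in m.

z ≈ 1.63 m

2:1 spreading — at depth z the loaded area has grown by z in each plan dimension:
qB²/(B+z)² = Δσ_z ⇒ z = B(√(q/Δσ_z) − 1) = 1.9×(√(110/31.9) − 1) = 1.628 m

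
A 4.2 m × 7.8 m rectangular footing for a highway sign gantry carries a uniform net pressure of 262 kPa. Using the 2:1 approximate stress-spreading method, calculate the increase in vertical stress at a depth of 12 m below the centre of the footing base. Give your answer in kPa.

By the 2:1 method the load spreads at 1 horizontal : 2 vertical, so at depth z the loaded area has grown by z in each plan dimension:
Δσ = qBL/((B+z)(L+z)) = 262×4.2×7.8/((4.2+12)(7.8+12)) = 26.759 kPa

Δσ_z ≈ 26.8 kPa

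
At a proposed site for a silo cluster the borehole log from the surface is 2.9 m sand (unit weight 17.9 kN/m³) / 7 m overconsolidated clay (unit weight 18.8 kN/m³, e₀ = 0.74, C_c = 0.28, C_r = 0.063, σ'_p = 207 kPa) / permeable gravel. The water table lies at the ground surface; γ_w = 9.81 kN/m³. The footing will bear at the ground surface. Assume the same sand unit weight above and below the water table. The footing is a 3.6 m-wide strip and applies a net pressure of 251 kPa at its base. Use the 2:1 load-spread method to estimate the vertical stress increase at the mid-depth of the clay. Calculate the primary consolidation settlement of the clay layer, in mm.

S_c ≈ 107 mm

Mid-depth of clay below the ground surface: z = 2.9 + 7/2 = 6.4 m.
Total vertical stress at mid-clay: σ_v = 17.9×2.9 + 18.8×3.5 = 117.71 kPa.
Pore pressure: u = 9.81×(6.4 − 0) = 62.784 kPa.
Initial effective stress: σ'_0 = σ_v − u = 117.71 − 62.784 = 54.926 kPa.
Stress increase at mid-clay by the 2:1 spreading method:
Δσ = qB/(B+z) = 251×3.6/(3.6+6.4) = 90.36 kPa
Final effective stress: σ'_f = 54.926 + 90.36 = 145.29 kPa.
σ'_f = 145.29 ≤ σ'_p = 207 kPa, so the clay remains overconsolidated and only the recompression index applies:
S_c = C_r·H/(1+e₀)·log₁₀(σ'_f/σ'_0) = 0.063×7/1.74×log₁₀(145.29/54.926)
    = 0.25345 × 0.42246 = 0.1071 m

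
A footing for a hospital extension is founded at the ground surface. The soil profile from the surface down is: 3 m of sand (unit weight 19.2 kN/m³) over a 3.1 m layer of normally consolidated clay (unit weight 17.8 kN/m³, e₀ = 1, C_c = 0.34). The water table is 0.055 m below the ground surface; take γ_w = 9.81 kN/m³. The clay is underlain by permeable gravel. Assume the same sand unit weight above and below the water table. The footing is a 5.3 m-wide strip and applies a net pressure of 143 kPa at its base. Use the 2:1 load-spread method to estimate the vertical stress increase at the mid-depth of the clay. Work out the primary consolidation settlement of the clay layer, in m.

Mid-depth of clay below the ground surface: z = 3 + 3.1/2 = 4.55 m.
Total vertical stress at mid-clay: σ_v = 19.2×3 + 17.8×1.55 = 85.19 kPa.
Pore pressure: u = 9.81×(4.55 − 0.055) = 44.096 kPa.
Initial effective stress: σ'_0 = σ_v − u = 85.19 − 44.096 = 41.094 kPa.
Stress increase at mid-clay by the 2:1 spreading method:
Δσ = qB/(B+z) = 143×5.3/(5.3+4.55) = 76.944 kPa
Final effective stress: σ'_f = σ'_0 + Δσ = 41.094 + 76.944 = 118.04 kPa.
Normally consolidated clay, so the full stress increment lies on the virgin compression line:
S_c = C_c·H/(1+e₀)·log₁₀(σ'_f/σ'_0) = 0.34×3.1/(1+1)×log₁₀(118.04/41.094)
    = 0.527 × 0.45825 = 0.2415 m

S_c ≈ 0.241 m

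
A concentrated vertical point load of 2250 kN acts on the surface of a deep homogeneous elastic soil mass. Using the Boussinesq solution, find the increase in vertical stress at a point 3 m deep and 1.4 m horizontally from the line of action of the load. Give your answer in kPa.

Δσ_z ≈ 72.9 kPa

Boussinesq vertical stress below a point load on an elastic half-space:
Δσ_z = 3P/(2πz²) · [1 + (r/z)²]^(−5/2)
r/z = 1.4/3 = 0.46667; [1+(r/z)²]^(−5/2) = 0.61105.
Δσ_z = 3×2250/(2π×3²) × 0.61105 = 119.37 × 0.61105 = 72.94 kPa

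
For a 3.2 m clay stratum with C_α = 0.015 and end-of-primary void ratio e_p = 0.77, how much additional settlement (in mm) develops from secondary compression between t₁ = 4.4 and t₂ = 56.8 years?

Secondary compression: S_s = C_α·H/(1+e_p)·log₁₀(t₂/t₁)
S_s = 0.015×3.2/(1+0.77)×log₁₀(56.8/4.4)
    = 0.02712 × 1.111 = 0.03013 m

S_s ≈ 30.1 mm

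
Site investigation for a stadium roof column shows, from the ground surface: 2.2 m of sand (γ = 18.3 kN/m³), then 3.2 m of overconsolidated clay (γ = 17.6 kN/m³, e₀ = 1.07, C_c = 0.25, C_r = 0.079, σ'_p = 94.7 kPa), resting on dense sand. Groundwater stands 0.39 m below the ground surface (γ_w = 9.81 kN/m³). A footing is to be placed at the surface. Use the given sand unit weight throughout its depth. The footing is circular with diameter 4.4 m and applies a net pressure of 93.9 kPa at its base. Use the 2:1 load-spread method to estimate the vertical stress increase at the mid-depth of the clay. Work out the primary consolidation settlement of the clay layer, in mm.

Mid-depth of clay below the ground surface: z = 2.2 + 3.2/2 = 3.8 m.
Total vertical stress at mid-clay: σ_v = 18.3×2.2 + 17.6×1.6 = 68.42 kPa.
Pore pressure: u = 9.81×(3.8 − 0.39) = 33.452 kPa.
Initial effective stress: σ'_0 = σ_v − u = 68.42 − 33.452 = 34.968 kPa.
Stress increase at mid-clay by the 2:1 spreading method:
Δσ ≈ qD²/(D+z)² = 93.9×4.4²/(4.4+3.8)² = 27.036 kPa
Final effective stress: σ'_f = 34.968 + 27.036 = 62.004 kPa.
σ'_f = 62.004 ≤ σ'_p = 94.7 kPa, so the clay remains overconsolidated and only the recompression index applies:
S_c = C_r·H/(1+e₀)·log₁₀(σ'_f/σ'_0) = 0.079×3.2/2.07×log₁₀(62.004/34.968)
    = 0.12213 × 0.24875 = 0.03038 m

S_c ≈ 30.4 mm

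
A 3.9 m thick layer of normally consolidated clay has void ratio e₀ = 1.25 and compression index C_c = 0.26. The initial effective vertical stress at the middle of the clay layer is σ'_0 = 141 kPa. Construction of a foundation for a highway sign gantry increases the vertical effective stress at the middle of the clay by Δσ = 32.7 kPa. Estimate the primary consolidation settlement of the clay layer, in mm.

S_c ≈ 40.8 mm

Final effective stress: σ'_f = σ'_0 + Δσ = 141 + 32.7 = 173.7 kPa.
Normally consolidated clay, so the full stress increment lies on the virgin compression line:
S_c = C_c·H/(1+e₀)·log₁₀(σ'_f/σ'_0) = 0.26×3.9/(1+1.25)×log₁₀(173.7/141)
    = 0.45067 × 0.090581 = 0.04082 m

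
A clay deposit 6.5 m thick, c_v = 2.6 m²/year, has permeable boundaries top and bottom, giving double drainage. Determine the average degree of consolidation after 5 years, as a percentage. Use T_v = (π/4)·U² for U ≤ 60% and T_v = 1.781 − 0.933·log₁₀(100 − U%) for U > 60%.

Drainage path length: H_d = H/2 = 3.25 m (double drainage).
T_v = c_v·t/H_d² = 2.6×5/3.25² = 1.2308.
T_v = 1.2308 corresponds to the U > 60% branch:
U = 1 − 10^((1.781 − T_v)/0.933)/100 = 0.9611

U ≈ 96.1 %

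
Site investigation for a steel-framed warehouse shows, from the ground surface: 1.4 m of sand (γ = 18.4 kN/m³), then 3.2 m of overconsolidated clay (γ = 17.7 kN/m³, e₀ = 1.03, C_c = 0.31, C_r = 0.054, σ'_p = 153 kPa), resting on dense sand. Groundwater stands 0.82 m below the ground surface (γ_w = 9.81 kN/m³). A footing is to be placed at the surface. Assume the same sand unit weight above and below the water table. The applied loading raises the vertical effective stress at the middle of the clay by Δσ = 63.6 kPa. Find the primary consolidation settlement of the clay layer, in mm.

Mid-depth of clay below the ground surface: z = 1.4 + 3.2/2 = 3 m.
Total vertical stress at mid-clay: σ_v = 18.4×1.4 + 17.7×1.6 = 54.08 kPa.
Pore pressure: u = 9.81×(3 − 0.82) = 21.386 kPa.
Initial effective stress: σ'_0 = σ_v − u = 54.08 − 21.386 = 32.694 kPa.
Final effective stress: σ'_f = 32.694 + 63.6 = 96.294 kPa.
σ'_f = 96.294 ≤ σ'_p = 153 kPa, so the clay remains overconsolidated and only the recompression index applies:
S_c = C_r·H/(1+e₀)·log₁₀(σ'_f/σ'_0) = 0.054×3.2/2.03×log₁₀(96.294/32.694)
    = 0.085126 × 0.46913 = 0.03993 m

S_c ≈ 39.9 mm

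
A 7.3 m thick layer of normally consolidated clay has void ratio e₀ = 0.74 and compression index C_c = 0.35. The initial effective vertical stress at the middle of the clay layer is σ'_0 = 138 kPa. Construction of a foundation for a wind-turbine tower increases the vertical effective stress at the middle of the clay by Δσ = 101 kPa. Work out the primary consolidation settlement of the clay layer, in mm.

Final effective stress: σ'_f = σ'_0 + Δσ = 138 + 101 = 239 kPa.
Normally consolidated clay, so the full stress increment lies on the virgin compression line:
S_c = C_c·H/(1+e₀)·log₁₀(σ'_f/σ'_0) = 0.35×7.3/(1+0.74)×log₁₀(239/138)
    = 1.4684 × 0.23852 = 0.3502 m

S_c ≈ 350 mm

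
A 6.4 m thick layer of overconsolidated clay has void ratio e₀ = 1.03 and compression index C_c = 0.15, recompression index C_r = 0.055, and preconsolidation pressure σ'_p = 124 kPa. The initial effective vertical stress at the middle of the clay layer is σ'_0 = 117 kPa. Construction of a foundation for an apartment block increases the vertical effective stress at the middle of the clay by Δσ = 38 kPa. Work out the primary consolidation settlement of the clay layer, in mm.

Final effective stress: σ'_f = 117 + 38 = 155 kPa.
σ'_f = 155 > σ'_p = 124 kPa, so the stress path crosses the preconsolidation pressure — recompression up to σ'_p, then virgin compression beyond:
S_c = H/(1+e₀)·[C_r·log₁₀(σ'_p/σ'_0) + C_c·log₁₀(σ'_f/σ'_p)]
    = 6.4/2.03 × [0.055×log₁₀(124/117) + 0.15×log₁₀(155/124)]
    = 3.1527 × [0.001388 + 0.014537] = 0.05021 m

S_c ≈ 50.2 mm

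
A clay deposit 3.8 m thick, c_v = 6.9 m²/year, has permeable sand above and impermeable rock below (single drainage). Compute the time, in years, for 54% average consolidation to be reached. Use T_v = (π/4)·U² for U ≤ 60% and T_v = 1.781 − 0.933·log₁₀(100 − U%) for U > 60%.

t ≈ 0.479 years

Drainage path length: H_d = H = 3.8 m (single drainage).
U ≤ 60%: T_v = (π/4)·U² = (π/4)×0.54² = 0.22902.
t = T_v·H_d²/c_v = 0.22902×3.8²/6.9 = 0.4793 years.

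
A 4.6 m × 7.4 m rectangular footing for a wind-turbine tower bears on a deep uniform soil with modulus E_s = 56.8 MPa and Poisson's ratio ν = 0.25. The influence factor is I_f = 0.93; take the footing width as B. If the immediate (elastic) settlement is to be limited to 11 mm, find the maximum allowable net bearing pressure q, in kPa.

q ≈ 156 kPa

E_s = 56.8 MPa = 56800 kPa.
S_e = q·B·(1−ν²)/E_s · I_f  ⇒  q = S_e·E_s / (B·(1−ν²)·I_f).
q = 0.011 × 56800 / (4.6 × 0.9375 × 0.93) = 155.8 kPa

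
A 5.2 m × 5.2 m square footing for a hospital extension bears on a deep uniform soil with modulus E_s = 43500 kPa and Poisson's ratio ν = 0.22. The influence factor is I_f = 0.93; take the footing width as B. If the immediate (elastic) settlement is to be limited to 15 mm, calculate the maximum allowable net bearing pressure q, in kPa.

S_e = q·B·(1−ν²)/E_s · I_f  ⇒  q = S_e·E_s / (B·(1−ν²)·I_f).
q = 0.015 × 43500 / (5.2 × 0.9516 × 0.93) = 141.8 kPa

q ≈ 142 kPa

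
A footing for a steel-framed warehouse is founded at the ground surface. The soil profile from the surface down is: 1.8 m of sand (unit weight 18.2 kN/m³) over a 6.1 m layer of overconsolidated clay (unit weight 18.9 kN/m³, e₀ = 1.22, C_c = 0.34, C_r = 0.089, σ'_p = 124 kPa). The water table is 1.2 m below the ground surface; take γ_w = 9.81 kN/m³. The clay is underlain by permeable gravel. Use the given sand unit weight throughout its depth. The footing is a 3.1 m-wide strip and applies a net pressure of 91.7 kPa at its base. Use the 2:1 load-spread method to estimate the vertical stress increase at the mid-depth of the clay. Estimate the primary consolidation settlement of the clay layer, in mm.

S_c ≈ 53.5 mm

Mid-depth of clay below the ground surface: z = 1.8 + 6.1/2 = 4.85 m.
Total vertical stress at mid-clay: σ_v = 18.2×1.8 + 18.9×3.05 = 90.405 kPa.
Pore pressure: u = 9.81×(4.85 − 1.2) = 35.806 kPa.
Initial effective stress: σ'_0 = σ_v − u = 90.405 − 35.806 = 54.599 kPa.
Stress increase at mid-clay by the 2:1 spreading method:
Δσ = qB/(B+z) = 91.7×3.1/(3.1+4.85) = 35.757 kPa
Final effective stress: σ'_f = 54.599 + 35.757 = 90.356 kPa.
σ'_f = 90.356 ≤ σ'_p = 124 kPa, so the clay remains overconsolidated and only the recompression index applies:
S_c = C_r·H/(1+e₀)·log₁₀(σ'_f/σ'_0) = 0.089×6.1/2.22×log₁₀(90.356/54.599)
    = 0.24455 × 0.21877 = 0.0535 m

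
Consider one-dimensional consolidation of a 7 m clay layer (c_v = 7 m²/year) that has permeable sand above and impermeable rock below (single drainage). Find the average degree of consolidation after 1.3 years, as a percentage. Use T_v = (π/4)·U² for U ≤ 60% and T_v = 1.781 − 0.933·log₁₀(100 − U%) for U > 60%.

U ≈ 48.6 %

Drainage path length: H_d = H = 7 m (single drainage).
T_v = c_v·t/H_d² = 7×1.3/7² = 0.18571.
T_v = 0.18571 corresponds to the U ≤ 60% branch:
U = √(4T_v/π) = 0.4863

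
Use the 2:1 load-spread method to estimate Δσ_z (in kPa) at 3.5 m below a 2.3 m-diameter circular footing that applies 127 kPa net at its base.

Δσ_z ≈ 20 kPa

By the 2:1 method the load spreads at 1 horizontal : 2 vertical, so at depth z the loaded area has grown by z in each plan dimension:
Δσ ≈ qD²/(D+z)² = 127×2.3²/(2.3+3.5)² = 19.971 kPa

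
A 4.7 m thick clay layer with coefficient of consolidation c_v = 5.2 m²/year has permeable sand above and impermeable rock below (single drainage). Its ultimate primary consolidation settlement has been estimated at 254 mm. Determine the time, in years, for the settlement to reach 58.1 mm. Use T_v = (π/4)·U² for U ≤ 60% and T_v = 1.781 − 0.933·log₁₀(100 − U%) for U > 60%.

Drainage path length: H_d = H = 4.7 m (single drainage).
U = S(t)/S_ult = 58.1/254 = 0.2287.
U ≤ 60%: T_v = (π/4)·U² = (π/4)×0.22874² = 0.041094.
t = T_v·H_d²/c_v = 0.041094×4.7²/5.2 = 0.1746 years.

t ≈ 0.175 years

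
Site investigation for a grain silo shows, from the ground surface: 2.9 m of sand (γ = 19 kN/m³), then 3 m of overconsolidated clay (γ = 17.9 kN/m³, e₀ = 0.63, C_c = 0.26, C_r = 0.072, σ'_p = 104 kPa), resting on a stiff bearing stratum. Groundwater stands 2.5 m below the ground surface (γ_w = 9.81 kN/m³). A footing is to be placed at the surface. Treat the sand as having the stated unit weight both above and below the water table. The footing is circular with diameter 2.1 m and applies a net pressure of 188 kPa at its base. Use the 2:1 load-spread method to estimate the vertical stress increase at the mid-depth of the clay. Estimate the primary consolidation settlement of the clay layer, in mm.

S_c ≈ 15.5 mm

Mid-depth of clay below the ground surface: z = 2.9 + 3/2 = 4.4 m.
Total vertical stress at mid-clay: σ_v = 19×2.9 + 17.9×1.5 = 81.95 kPa.
Pore pressure: u = 9.81×(4.4 − 2.5) = 18.639 kPa.
Initial effective stress: σ'_0 = σ_v − u = 81.95 − 18.639 = 63.311 kPa.
Stress increase at mid-clay by the 2:1 spreading method:
Δσ ≈ qD²/(D+z)² = 188×2.1²/(2.1+4.4)² = 19.623 kPa
Final effective stress: σ'_f = 63.311 + 19.623 = 82.934 kPa.
σ'_f = 82.934 ≤ σ'_p = 104 kPa, so the clay remains overconsolidated and only the recompression index applies:
S_c = C_r·H/(1+e₀)·log₁₀(σ'_f/σ'_0) = 0.072×3/1.63×log₁₀(82.934/63.311)
    = 0.13252 × 0.11725 = 0.01554 m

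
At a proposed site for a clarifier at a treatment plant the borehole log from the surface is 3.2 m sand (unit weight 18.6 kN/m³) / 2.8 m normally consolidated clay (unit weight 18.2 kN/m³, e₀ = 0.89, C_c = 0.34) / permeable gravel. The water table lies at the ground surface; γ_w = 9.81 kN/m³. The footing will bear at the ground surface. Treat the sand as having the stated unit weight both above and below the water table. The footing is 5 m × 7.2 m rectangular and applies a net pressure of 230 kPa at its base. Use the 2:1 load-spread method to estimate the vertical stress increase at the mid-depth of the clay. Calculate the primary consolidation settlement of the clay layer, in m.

S_c ≈ 0.228 m

Mid-depth of clay below the ground surface: z = 3.2 + 2.8/2 = 4.6 m.
Total vertical stress at mid-clay: σ_v = 18.6×3.2 + 18.2×1.4 = 85 kPa.
Pore pressure: u = 9.81×(4.6 − 0) = 45.126 kPa.
Initial effective stress: σ'_0 = σ_v − u = 85 − 45.126 = 39.874 kPa.
Stress increase at mid-clay by the 2:1 spreading method:
Δσ = qBL/((B+z)(L+z)) = 230×5×7.2/((5+4.6)(7.2+4.6)) = 73.093 kPa
Final effective stress: σ'_f = σ'_0 + Δσ = 39.874 + 73.093 = 112.97 kPa.
Normally consolidated clay, so the full stress increment lies on the virgin compression line:
S_c = C_c·H/(1+e₀)·log₁₀(σ'_f/σ'_0) = 0.34×2.8/(1+0.89)×log₁₀(112.97/39.874)
    = 0.5037 × 0.45227 = 0.2278 m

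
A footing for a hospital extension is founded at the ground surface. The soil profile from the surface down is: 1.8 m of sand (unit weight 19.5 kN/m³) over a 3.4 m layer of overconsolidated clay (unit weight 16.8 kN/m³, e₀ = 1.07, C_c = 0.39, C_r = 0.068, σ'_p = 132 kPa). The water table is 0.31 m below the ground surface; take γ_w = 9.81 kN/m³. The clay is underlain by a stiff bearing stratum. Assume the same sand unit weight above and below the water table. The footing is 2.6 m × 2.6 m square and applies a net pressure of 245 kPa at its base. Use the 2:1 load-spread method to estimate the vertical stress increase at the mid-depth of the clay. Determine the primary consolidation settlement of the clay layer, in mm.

Mid-depth of clay below the ground surface: z = 1.8 + 3.4/2 = 3.5 m.
Total vertical stress at mid-clay: σ_v = 19.5×1.8 + 16.8×1.7 = 63.66 kPa.
Pore pressure: u = 9.81×(3.5 − 0.31) = 31.294 kPa.
Initial effective stress: σ'_0 = σ_v − u = 63.66 − 31.294 = 32.366 kPa.
Stress increase at mid-clay by the 2:1 spreading method:
Δσ = qBL/((B+z)(L+z)) = 245×2.6×2.6/((2.6+3.5)(2.6+3.5)) = 44.51 kPa
Final effective stress: σ'_f = 32.366 + 44.51 = 76.876 kPa.
σ'_f = 76.876 ≤ σ'_p = 132 kPa, so the clay remains overconsolidated and only the recompression index applies:
S_c = C_r·H/(1+e₀)·log₁₀(σ'_f/σ'_0) = 0.068×3.4/2.07×log₁₀(76.876/32.366)
    = 0.11169 × 0.3757 = 0.04196 m

S_c ≈ 42 mm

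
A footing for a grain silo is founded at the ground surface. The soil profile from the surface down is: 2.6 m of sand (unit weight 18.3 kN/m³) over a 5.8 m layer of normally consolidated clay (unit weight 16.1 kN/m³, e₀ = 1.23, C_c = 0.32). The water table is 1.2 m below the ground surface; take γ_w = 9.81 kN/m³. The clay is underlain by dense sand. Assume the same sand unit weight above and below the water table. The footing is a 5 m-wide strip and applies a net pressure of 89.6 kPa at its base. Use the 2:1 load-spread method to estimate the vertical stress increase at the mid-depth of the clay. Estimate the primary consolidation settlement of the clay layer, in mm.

S_c ≈ 216 mm

Mid-depth of clay below the ground surface: z = 2.6 + 5.8/2 = 5.5 m.
Total vertical stress at mid-clay: σ_v = 18.3×2.6 + 16.1×2.9 = 94.27 kPa.
Pore pressure: u = 9.81×(5.5 − 1.2) = 42.183 kPa.
Initial effective stress: σ'_0 = σ_v − u = 94.27 − 42.183 = 52.087 kPa.
Stress increase at mid-clay by the 2:1 spreading method:
Δσ = qB/(B+z) = 89.6×5/(5+5.5) = 42.667 kPa
Final effective stress: σ'_f = σ'_0 + Δσ = 52.087 + 42.667 = 94.754 kPa.
Normally consolidated clay, so the full stress increment lies on the virgin compression line:
S_c = C_c·H/(1+e₀)·log₁₀(σ'_f/σ'_0) = 0.32×5.8/(1+1.23)×log₁₀(94.754/52.087)
    = 0.83229 × 0.25987 = 0.2163 m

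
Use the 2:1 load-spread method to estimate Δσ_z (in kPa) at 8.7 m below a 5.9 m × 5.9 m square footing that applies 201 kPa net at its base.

Δσ_z ≈ 32.8 kPa

By the 2:1 method the load spreads at 1 horizontal : 2 vertical, so at depth z the loaded area has grown by z in each plan dimension:
Δσ = qBL/((B+z)(L+z)) = 201×5.9×5.9/((5.9+8.7)(5.9+8.7)) = 32.824 kPa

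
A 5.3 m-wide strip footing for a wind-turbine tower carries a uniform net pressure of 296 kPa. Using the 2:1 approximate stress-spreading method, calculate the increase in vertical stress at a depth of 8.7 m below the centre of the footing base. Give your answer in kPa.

Δσ_z ≈ 112 kPa

By the 2:1 method the load spreads at 1 horizontal : 2 vertical, so at depth z the loaded area has grown by z in each plan dimension:
Δσ = qB/(B+z) = 296×5.3/(5.3+8.7) = 112.06 kPa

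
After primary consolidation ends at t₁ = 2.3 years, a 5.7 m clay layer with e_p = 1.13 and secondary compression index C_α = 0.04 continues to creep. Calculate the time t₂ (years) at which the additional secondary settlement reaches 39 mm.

S_s = C_α·H/(1+e_p)·log₁₀(t₂/t₁) ⇒ log₁₀(t₂/t₁) = S_s·(1+e_p)/(C_α·H).
log₁₀(t₂/t₁) = 0.039 × (1+1.13) / (0.04×5.7) = 0.3643
t₂ = t₁ × 10^0.3643 = 2.3 × 2.314 = 5.322 years

t₂ ≈ 5.32 years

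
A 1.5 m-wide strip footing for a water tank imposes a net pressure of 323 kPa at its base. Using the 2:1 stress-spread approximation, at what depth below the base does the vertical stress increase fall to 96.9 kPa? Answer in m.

z ≈ 3.5 m

2:1 spreading — at depth z the loaded area has grown by z in each plan dimension:
qB/(B+z) = Δσ_z ⇒ z = qB/Δσ_z − B = 323×1.5/96.9 − 1.5 = 3.5 m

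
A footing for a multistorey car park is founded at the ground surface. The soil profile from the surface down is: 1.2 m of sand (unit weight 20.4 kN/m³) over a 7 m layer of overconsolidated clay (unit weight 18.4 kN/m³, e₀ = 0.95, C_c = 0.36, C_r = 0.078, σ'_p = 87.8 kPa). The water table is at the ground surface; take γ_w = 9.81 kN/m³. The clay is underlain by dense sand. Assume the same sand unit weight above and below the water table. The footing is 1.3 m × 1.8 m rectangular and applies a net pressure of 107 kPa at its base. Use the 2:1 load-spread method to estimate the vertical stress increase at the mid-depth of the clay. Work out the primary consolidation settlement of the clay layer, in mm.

Mid-depth of clay below the ground surface: z = 1.2 + 7/2 = 4.7 m.
Total vertical stress at mid-clay: σ_v = 20.4×1.2 + 18.4×3.5 = 88.88 kPa.
Pore pressure: u = 9.81×(4.7 − 0) = 46.107 kPa.
Initial effective stress: σ'_0 = σ_v − u = 88.88 − 46.107 = 42.773 kPa.
Stress increase at mid-clay by the 2:1 spreading method:
Δσ = qBL/((B+z)(L+z)) = 107×1.3×1.8/((1.3+4.7)(1.8+4.7)) = 6.42 kPa
Final effective stress: σ'_f = 42.773 + 6.42 = 49.193 kPa.
σ'_f = 49.193 ≤ σ'_p = 87.8 kPa, so the clay remains overconsolidated and only the recompression index applies:
S_c = C_r·H/(1+e₀)·log₁₀(σ'_f/σ'_0) = 0.078×7/1.95×log₁₀(49.193/42.773)
    = 0.28 × 0.060734 = 0.01701 m

S_c ≈ 17 mm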